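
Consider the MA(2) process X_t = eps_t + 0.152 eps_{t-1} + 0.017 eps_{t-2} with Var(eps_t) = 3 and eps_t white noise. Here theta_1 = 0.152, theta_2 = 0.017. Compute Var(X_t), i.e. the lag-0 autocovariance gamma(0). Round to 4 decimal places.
\gamma(0) = 3.0702

For an MA(q) process X_t = eps_t + sum_i theta_i eps_{t-i} with
Var(eps_t) = sigma^2, the variance is
  gamma(0) = sigma^2 * (1 + sum_i theta_i^2).
  sum_i theta_i^2 = (0.152)^2 + (0.017)^2 = 0.023104 + 0.000289 = 0.023393.
  gamma(0) = 3 * (1 + 0.023393) = 3 * 1.023393 = 3.070179, which rounds to 3.0702.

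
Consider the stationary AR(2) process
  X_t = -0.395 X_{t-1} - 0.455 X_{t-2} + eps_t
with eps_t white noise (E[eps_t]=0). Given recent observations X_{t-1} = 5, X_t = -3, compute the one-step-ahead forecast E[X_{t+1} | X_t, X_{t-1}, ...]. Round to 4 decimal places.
E[X_{t+1} \mid \mathcal F_t] = -1.0900

For an AR(p) model X_t = c + sum_i phi_i X_{t-i} + eps_t, the
one-step-ahead conditional mean is
  E[X_{t+1} | X_t, ...] = c + sum_i phi_i X_{t+1-i}.
Substitute known values:
  E[X_{t+1} | ...] = (-0.395) * (-3) + (-0.455) * (5)
                   = -1.0900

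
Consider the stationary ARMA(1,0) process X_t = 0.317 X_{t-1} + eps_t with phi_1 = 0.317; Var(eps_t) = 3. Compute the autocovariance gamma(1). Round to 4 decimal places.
\gamma(1) = 1.0572

Multiply the model equation by X_{t-k} and take expectations. With theta_0 = psi_0 = 1 and psi_j the MA(infinity) weights, this gives
  gamma(k) - sum_i phi_i gamma(k-i) = c_k,
  c_k = sigma^2 * sum_{j=k..q} theta_j psi_{j-k}   (c_k = 0 for k > q),
using gamma(-m) = gamma(m).
Pure AR (q = 0): c_0 = sigma^2 = 3, c_k = 0 for k >= 1.
Equations for k = 0 and k = 1 (AR order 1):
  gamma(0) = phi_1 gamma(1) + c_0
  gamma(1) = phi_1 gamma(0) + c_1
Substituting the second into the first: gamma(0) (1 - phi_1^2) = c_0 + phi_1 c_1, so
  gamma(0) = c_0 / (1 - phi_1^2) = 3 / (1 - (0.317)^2) = 3 / 0.899511 = 3.335145.
  gamma(1) = phi_1 gamma(0) = (0.317)(3.335145) = 1.057241.
Therefore gamma(1) = 1.0572 (to 4 decimal places).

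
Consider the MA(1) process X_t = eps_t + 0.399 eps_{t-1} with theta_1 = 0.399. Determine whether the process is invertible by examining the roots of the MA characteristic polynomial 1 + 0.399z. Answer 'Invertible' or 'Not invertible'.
\text{Invertible}

The MA(q) characteristic polynomial is P(z) = 1 + 0.399z.
Invertibility requires all roots to lie outside the unit circle, i.e. |z| > 1 for every root.
This is linear in z: 1 + (0.399) z = 0  =>  z = -1/(0.399) = -2.506266,  |z| = 2.506266.
Moduli of all roots: 2.5063.
All moduli strictly greater than 1? Yes.
Verdict: Invertible.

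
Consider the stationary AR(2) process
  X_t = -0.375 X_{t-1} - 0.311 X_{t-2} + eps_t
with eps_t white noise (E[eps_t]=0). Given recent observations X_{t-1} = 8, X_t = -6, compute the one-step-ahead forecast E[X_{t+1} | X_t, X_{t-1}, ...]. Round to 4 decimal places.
E[X_{t+1} \mid \mathcal F_t] = -0.2380

For an AR(p) model X_t = c + sum_i phi_i X_{t-i} + eps_t, the
one-step-ahead conditional mean is
  E[X_{t+1} | X_t, ...] = c + sum_i phi_i X_{t+1-i}.
Substitute known values:
  E[X_{t+1} | ...] = (-0.375) * (-6) + (-0.311) * (8)
                   = -0.2380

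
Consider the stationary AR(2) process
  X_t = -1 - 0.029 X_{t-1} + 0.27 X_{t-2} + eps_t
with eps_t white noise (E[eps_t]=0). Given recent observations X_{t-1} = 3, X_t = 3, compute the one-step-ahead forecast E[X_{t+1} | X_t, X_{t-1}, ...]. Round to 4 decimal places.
E[X_{t+1} \mid \mathcal F_t] = -0.2770

For an AR(p) model X_t = c + sum_i phi_i X_{t-i} + eps_t, the
one-step-ahead conditional mean is
  E[X_{t+1} | X_t, ...] = c + sum_i phi_i X_{t+1-i}.
Substitute known values:
  E[X_{t+1} | ...] = -1 + (-0.029) * (3) + (0.27) * (3)
                   = -0.2770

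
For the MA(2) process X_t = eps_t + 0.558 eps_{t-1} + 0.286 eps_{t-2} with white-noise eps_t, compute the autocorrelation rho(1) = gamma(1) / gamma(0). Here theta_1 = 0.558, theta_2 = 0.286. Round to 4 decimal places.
\rho(1) = 0.5151

For an MA(q) process with theta_0 = 1, the autocovariance is
  gamma(k) = sigma^2 * sum_{i=0..q-k} theta_i * theta_{i+k},
and rho(k) = gamma(k) / gamma(0). Sigma^2 cancels.
  numerator   = (1)*(0.558) + (0.558)*(0.286) = 0.717588.
  denominator = (1)^2 + (0.558)^2 + (0.286)^2 = 1.39316.
  rho(1) = 0.717588 / 1.39316 = 0.5151.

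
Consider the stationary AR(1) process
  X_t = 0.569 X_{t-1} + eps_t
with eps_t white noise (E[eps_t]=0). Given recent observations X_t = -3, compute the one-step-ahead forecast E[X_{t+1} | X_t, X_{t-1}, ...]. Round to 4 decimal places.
E[X_{t+1} \mid \mathcal F_t] = -1.7070

For an AR(p) model X_t = c + sum_i phi_i X_{t-i} + eps_t, the
one-step-ahead conditional mean is
  E[X_{t+1} | X_t, ...] = c + sum_i phi_i X_{t+1-i}.
Substitute known values:
  E[X_{t+1} | ...] = (0.569) * (-3)
                   = -1.7070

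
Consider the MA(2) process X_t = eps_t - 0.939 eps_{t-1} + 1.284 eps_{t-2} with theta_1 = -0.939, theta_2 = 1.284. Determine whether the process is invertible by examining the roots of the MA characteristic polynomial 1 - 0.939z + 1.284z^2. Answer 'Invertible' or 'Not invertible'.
\text{Not invertible}

The MA(q) characteristic polynomial is P(z) = 1 - 0.939z + 1.284z^2.
Invertibility requires all roots to lie outside the unit circle, i.e. |z| > 1 for every root.
Set 1 + (-0.939) z + (1.284) z^2 = 0, i.e. a z^2 + b z + c = 0 with a = 1.284, b = -0.939, c = 1.
Discriminant D = b^2 - 4ac = (-0.939)^2 - 4*(1.284)*1 = 0.881721 - (5.136) = -4.254279.
D < 0, so the roots are the complex-conjugate pair z = (-b +/- i sqrt(-D)) / (2a) = 0.3657 +/- 0.8032i.
For a conjugate pair |z|^2 = z * conj(z) = (product of roots) = c/a = 1/(1.284) = 0.778816, so |z| = sqrt(0.778816) = 0.8825 for both roots.
Moduli of all roots: 0.8825, 0.8825.
All moduli strictly greater than 1? No.
Verdict: Not invertible.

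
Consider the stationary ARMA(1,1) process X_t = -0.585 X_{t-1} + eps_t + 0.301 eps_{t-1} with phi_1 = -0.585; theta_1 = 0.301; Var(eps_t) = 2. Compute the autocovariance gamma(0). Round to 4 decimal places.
\gamma(0) = 2.2452

Multiply the model equation by X_{t-k} and take expectations. With theta_0 = psi_0 = 1 and psi_j the MA(infinity) weights, this gives
  gamma(k) - sum_i phi_i gamma(k-i) = c_k,
  c_k = sigma^2 * sum_{j=k..q} theta_j psi_{j-k}   (c_k = 0 for k > q),
using gamma(-m) = gamma(m).
psi-weights needed (psi_j = theta_j + sum_i phi_i psi_{j-i}):
  psi_1 = theta_1 + phi_1 = 0.301 + (-0.585) = -0.284
Right-hand sides:
  c_0 = sigma^2 (1 + theta_1 psi_1) = 2 * (1 + (0.301)(-0.284)) = 2 * 0.914516 = 1.829032
  c_1 = sigma^2 theta_1 = 2 * (0.301) = 0.602
  c_2 = 0
Equations for k = 0 and k = 1 (AR order 1):
  gamma(0) = phi_1 gamma(1) + c_0
  gamma(1) = phi_1 gamma(0) + c_1
Substituting the second into the first: gamma(0) (1 - phi_1^2) = c_0 + phi_1 c_1, so
  gamma(0) = (c_0 + phi_1 c_1) / (1 - phi_1^2) = (1.829032 + (-0.585)(0.602)) / (1 - (-0.585)^2) = 1.476862 / 0.657775 = 2.245239.
Therefore gamma(0) = 2.2452 (to 4 decimal places).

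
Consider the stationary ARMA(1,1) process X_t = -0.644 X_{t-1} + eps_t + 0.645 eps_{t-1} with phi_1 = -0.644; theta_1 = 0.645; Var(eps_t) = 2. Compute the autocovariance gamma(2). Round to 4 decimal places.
\gamma(2) = -0.0013

Multiply the model equation by X_{t-k} and take expectations. With theta_0 = psi_0 = 1 and psi_j the MA(infinity) weights, this gives
  gamma(k) - sum_i phi_i gamma(k-i) = c_k,
  c_k = sigma^2 * sum_{j=k..q} theta_j psi_{j-k}   (c_k = 0 for k > q),
using gamma(-m) = gamma(m).
psi-weights needed (psi_j = theta_j + sum_i phi_i psi_{j-i}):
  psi_1 = theta_1 + phi_1 = 0.645 + (-0.644) = 0.001
Right-hand sides:
  c_0 = sigma^2 (1 + theta_1 psi_1) = 2 * (1 + (0.645)(0.001)) = 2 * 1.000645 = 2.00129
  c_1 = sigma^2 theta_1 = 2 * (0.645) = 1.29
  c_2 = 0
Equations for k = 0 and k = 1 (AR order 1):
  gamma(0) = phi_1 gamma(1) + c_0
  gamma(1) = phi_1 gamma(0) + c_1
Substituting the second into the first: gamma(0) (1 - phi_1^2) = c_0 + phi_1 c_1, so
  gamma(0) = (c_0 + phi_1 c_1) / (1 - phi_1^2) = (2.00129 + (-0.644)(1.29)) / (1 - (-0.644)^2) = 1.17053 / 0.585264 = 2.000003.
  gamma(1) = phi_1 gamma(0) + c_1 = (-0.644)(2.000003) + (1.29) = 0.001998.
For k = 2 (> q): gamma(2) = phi_1 gamma(1) = (-0.644)(0.001998) = -0.001287.
Therefore gamma(2) = -0.0013 (to 4 decimal places).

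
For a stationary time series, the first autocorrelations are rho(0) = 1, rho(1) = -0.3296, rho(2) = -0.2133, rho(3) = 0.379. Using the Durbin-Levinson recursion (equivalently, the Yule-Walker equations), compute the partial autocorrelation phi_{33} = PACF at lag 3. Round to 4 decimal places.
\phi_{33} = 0.2119

The PACF at lag k is phi_{kk}, the last component of the solution
to the Yule-Walker system G_k phi = r_k where
  (G_k)_{ij} = rho(|i - j|), (r_k)_i = rho(i), i,j = 1..k.
Equivalently, Durbin-Levinson gives phi_{kk} iteratively:
  phi_{11} = rho(1)
  phi_{kk} = [rho(k) - sum_{j=1..k-1} phi_{k-1,j} rho(k-j)]
            / [1 - sum_{j=1..k-1} phi_{k-1,j} rho(j)],
  phi_{k,j} = phi_{k-1,j} - phi_{kk} phi_{k-1,k-j},  j = 1..k-1.
Step k = 1:
  phi_11 = rho(1) = -0.3296.
Step k = 2:
  phi_22 = [rho(2) - phi_11 rho(1)] / [1 - phi_11 rho(1)] = [-0.2133 - (-0.3296)(-0.3296)] / [1 - (-0.3296)(-0.3296)]
         = -0.32193616 / 0.89136384 = -0.361173.
  Update: phi_21 = phi_11 - phi_22 phi_11 = -0.3296 - (-0.361173)(-0.3296) = -0.448642.
Step k = 3:
  phi_33 = [rho(3) - phi_21 rho(2) - phi_22 rho(1)] / [1 - phi_21 rho(1) - phi_22 rho(2)]
    numerator   = 0.379 - (-0.448642)(-0.2133) - (-0.361173)(-0.3296) = 0.16426208
    denominator = 1 - (-0.448642)(-0.3296) - (-0.361173)(-0.2133) = 0.77508933
  phi_33 = 0.16426208 / 0.77508933 = 0.2119.
Therefore phi_{33} = 0.2119.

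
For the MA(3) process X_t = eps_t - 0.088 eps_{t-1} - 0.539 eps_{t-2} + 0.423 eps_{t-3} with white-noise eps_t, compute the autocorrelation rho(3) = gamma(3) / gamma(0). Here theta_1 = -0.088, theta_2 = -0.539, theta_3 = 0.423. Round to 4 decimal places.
\rho(3) = 0.2864

For an MA(q) process with theta_0 = 1, the autocovariance is
  gamma(k) = sigma^2 * sum_{i=0..q-k} theta_i * theta_{i+k},
and rho(k) = gamma(k) / gamma(0). Sigma^2 cancels.
  numerator   = (1)*(0.423) = 0.423.
  denominator = (1)^2 + (-0.088)^2 + (-0.539)^2 + (0.423)^2 = 1.477194.
  rho(3) = 0.423 / 1.477194 = 0.2864.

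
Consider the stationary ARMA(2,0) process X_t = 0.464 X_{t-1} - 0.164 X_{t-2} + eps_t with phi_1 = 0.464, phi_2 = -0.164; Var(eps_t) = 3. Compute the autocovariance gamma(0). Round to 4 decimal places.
\gamma(0) = 3.6654

Multiply the model equation by X_{t-k} and take expectations. With theta_0 = psi_0 = 1 and psi_j the MA(infinity) weights, this gives
  gamma(k) - sum_i phi_i gamma(k-i) = c_k,
  c_k = sigma^2 * sum_{j=k..q} theta_j psi_{j-k}   (c_k = 0 for k > q),
using gamma(-m) = gamma(m).
Pure AR (q = 0): c_0 = sigma^2 = 3, c_k = 0 for k >= 1.
Equations for k = 0, 1, 2 (AR order 2, c_2 = 0):
  (E0) gamma(0) = phi_1 gamma(1) + phi_2 gamma(2) + c_0
  (E1) gamma(1) = phi_1 gamma(0) + phi_2 gamma(1) + c_1
  (E2) gamma(2) = phi_1 gamma(1) + phi_2 gamma(0)
From (E1): gamma(1) = A gamma(0) + B with
  A = phi_1 / (1 - phi_2) = 0.464 / 1.164 = 0.398625,   B = c_1 / (1 - phi_2) = 0 / 1.164 = 0.
Insert (E2) into (E0): gamma(0) (1 - phi_2^2) = phi_1 (1 + phi_2) gamma(1) + c_0.
  phi_1 (1 + phi_2) = (0.464)(0.836) = 0.387904,   1 - phi_2^2 = 0.973104.
Replace gamma(1) by A gamma(0) + B and collect gamma(0):
  gamma(0) [0.973104 - (0.387904)(0.398625)] = c_0 = 3
  gamma(0) * 0.818476 = 3
  gamma(0) = 3 / 0.818476 = 3.665351.
Therefore gamma(0) = 3.6654 (to 4 decimal places).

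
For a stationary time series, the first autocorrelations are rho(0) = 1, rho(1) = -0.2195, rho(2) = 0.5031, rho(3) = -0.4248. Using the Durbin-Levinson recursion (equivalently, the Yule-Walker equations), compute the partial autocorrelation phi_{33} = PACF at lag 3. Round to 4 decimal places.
\phi_{33} = -0.3571

The PACF at lag k is phi_{kk}, the last component of the solution
to the Yule-Walker system G_k phi = r_k where
  (G_k)_{ij} = rho(|i - j|), (r_k)_i = rho(i), i,j = 1..k.
Equivalently, Durbin-Levinson gives phi_{kk} iteratively:
  phi_{11} = rho(1)
  phi_{kk} = [rho(k) - sum_{j=1..k-1} phi_{k-1,j} rho(k-j)]
            / [1 - sum_{j=1..k-1} phi_{k-1,j} rho(j)],
  phi_{k,j} = phi_{k-1,j} - phi_{kk} phi_{k-1,k-j},  j = 1..k-1.
Step k = 1:
  phi_11 = rho(1) = -0.2195.
Step k = 2:
  phi_22 = [rho(2) - phi_11 rho(1)] / [1 - phi_11 rho(1)] = [0.5031 - (-0.2195)(-0.2195)] / [1 - (-0.2195)(-0.2195)]
         = 0.45491975 / 0.95181975 = 0.477947.
  Update: phi_21 = phi_11 - phi_22 phi_11 = -0.2195 - (0.477947)(-0.2195) = -0.114591.
Step k = 3:
  phi_33 = [rho(3) - phi_21 rho(2) - phi_22 rho(1)] / [1 - phi_21 rho(1) - phi_22 rho(2)]
    numerator   = -0.4248 - (-0.114591)(0.5031) - (0.477947)(-0.2195) = -0.26224004
    denominator = 1 - (-0.114591)(-0.2195) - (0.477947)(0.5031) = 0.73439205
  phi_33 = -0.26224004 / 0.73439205 = -0.3571.
Therefore phi_{33} = -0.3571.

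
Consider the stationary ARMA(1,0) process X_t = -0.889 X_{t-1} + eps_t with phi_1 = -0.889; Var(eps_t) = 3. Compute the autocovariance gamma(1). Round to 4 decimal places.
\gamma(1) = -12.7194

Multiply the model equation by X_{t-k} and take expectations. With theta_0 = psi_0 = 1 and psi_j the MA(infinity) weights, this gives
  gamma(k) - sum_i phi_i gamma(k-i) = c_k,
  c_k = sigma^2 * sum_{j=k..q} theta_j psi_{j-k}   (c_k = 0 for k > q),
using gamma(-m) = gamma(m).
Pure AR (q = 0): c_0 = sigma^2 = 3, c_k = 0 for k >= 1.
Equations for k = 0 and k = 1 (AR order 1):
  gamma(0) = phi_1 gamma(1) + c_0
  gamma(1) = phi_1 gamma(0) + c_1
Substituting the second into the first: gamma(0) (1 - phi_1^2) = c_0 + phi_1 c_1, so
  gamma(0) = c_0 / (1 - phi_1^2) = 3 / (1 - (-0.889)^2) = 3 / 0.209679 = 14.307584.
  gamma(1) = phi_1 gamma(0) = (-0.889)(14.307584) = -12.719443.
Therefore gamma(1) = -12.7194 (to 4 decimal places).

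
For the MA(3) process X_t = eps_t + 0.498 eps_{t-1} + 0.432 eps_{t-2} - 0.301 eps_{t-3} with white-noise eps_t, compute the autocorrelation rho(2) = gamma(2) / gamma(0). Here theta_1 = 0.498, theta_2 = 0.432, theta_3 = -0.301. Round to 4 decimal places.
\rho(2) = 0.1850

For an MA(q) process with theta_0 = 1, the autocovariance is
  gamma(k) = sigma^2 * sum_{i=0..q-k} theta_i * theta_{i+k},
and rho(k) = gamma(k) / gamma(0). Sigma^2 cancels.
  numerator   = (1)*(0.432) + (0.498)*(-0.301) = 0.282102.
  denominator = (1)^2 + (0.498)^2 + (0.432)^2 + (-0.301)^2 = 1.525229.
  rho(2) = 0.282102 / 1.525229 = 0.1850.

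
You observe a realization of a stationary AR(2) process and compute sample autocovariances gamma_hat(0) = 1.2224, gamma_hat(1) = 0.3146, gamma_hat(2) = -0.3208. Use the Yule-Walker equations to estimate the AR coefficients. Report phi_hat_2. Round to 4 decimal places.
\hat\phi_{2} = -0.3520

The Yule-Walker equations for an AR(p) process read, in matrix form,
  Gamma_p phi = r_p,   with   (Gamma_p)_{ij} = gamma(|i - j|),
                       (r_p)_i = gamma(i),   i,j = 1..p.
Substitute the sample gammas (Toeplitz matrix and right-hand side of size 2):
  Gamma_p = [[1.2224, 0.3146], [0.3146, 1.2224]]
  r_p     = [0.3146, -0.3208]
Written out:
  1.2224 phi_1 + 0.3146 phi_2 = 0.3146
  0.3146 phi_1 + 1.2224 phi_2 = -0.3208
Solve by Cramer's rule:
  det = gamma(0)^2 - gamma(1)^2 = (1.2224)^2 - (0.3146)^2 = 1.49426176 - 0.09897316 = 1.3952886
  phi_hat_1 = [gamma(1) gamma(0) - gamma(1) gamma(2)] / det = [(0.3146)(1.2224) - (0.3146)(-0.3208)] / 1.3952886 = 0.48549072 / 1.3952886 = 0.348
  phi_hat_2 = [gamma(0) gamma(2) - gamma(1)^2] / det = [(1.2224)(-0.3208) - (0.3146)^2] / 1.3952886 = -0.49111908 / 1.3952886 = -0.352
So phi_hat = [0.3480, -0.3520].
Therefore phi_hat_2 = -0.3520.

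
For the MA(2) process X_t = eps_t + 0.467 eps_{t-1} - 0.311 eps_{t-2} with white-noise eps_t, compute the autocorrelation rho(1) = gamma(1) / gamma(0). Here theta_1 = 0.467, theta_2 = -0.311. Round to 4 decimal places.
\rho(1) = 0.2447

For an MA(q) process with theta_0 = 1, the autocovariance is
  gamma(k) = sigma^2 * sum_{i=0..q-k} theta_i * theta_{i+k},
and rho(k) = gamma(k) / gamma(0). Sigma^2 cancels.
  numerator   = (1)*(0.467) + (0.467)*(-0.311) = 0.321763.
  denominator = (1)^2 + (0.467)^2 + (-0.311)^2 = 1.31481.
  rho(1) = 0.321763 / 1.31481 = 0.2447.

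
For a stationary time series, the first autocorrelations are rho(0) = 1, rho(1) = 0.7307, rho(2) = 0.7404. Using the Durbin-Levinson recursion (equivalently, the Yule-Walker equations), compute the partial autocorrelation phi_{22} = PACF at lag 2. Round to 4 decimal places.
\phi_{22} = 0.4430

The PACF at lag k is phi_{kk}, the last component of the solution
to the Yule-Walker system G_k phi = r_k where
  (G_k)_{ij} = rho(|i - j|), (r_k)_i = rho(i), i,j = 1..k.
Equivalently, Durbin-Levinson gives phi_{kk} iteratively:
  phi_{11} = rho(1)
  phi_{kk} = [rho(k) - sum_{j=1..k-1} phi_{k-1,j} rho(k-j)]
            / [1 - sum_{j=1..k-1} phi_{k-1,j} rho(j)],
  phi_{k,j} = phi_{k-1,j} - phi_{kk} phi_{k-1,k-j},  j = 1..k-1.
Step k = 1:
  phi_11 = rho(1) = 0.7307.
Step k = 2:
  phi_22 = [rho(2) - phi_11 rho(1)] / [1 - phi_11 rho(1)] = [0.7404 - (0.7307)(0.7307)] / [1 - (0.7307)(0.7307)]
         = 0.20647751 / 0.46607751 = 0.443.
Therefore phi_{22} = 0.4430.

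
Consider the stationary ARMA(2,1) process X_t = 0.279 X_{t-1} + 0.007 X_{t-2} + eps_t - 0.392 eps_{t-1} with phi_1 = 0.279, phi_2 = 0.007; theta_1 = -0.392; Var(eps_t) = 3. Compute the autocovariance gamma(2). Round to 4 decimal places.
\gamma(2) = -0.0708

Multiply the model equation by X_{t-k} and take expectations. With theta_0 = psi_0 = 1 and psi_j the MA(infinity) weights, this gives
  gamma(k) - sum_i phi_i gamma(k-i) = c_k,
  c_k = sigma^2 * sum_{j=k..q} theta_j psi_{j-k}   (c_k = 0 for k > q),
using gamma(-m) = gamma(m).
psi-weights needed (psi_j = theta_j + sum_i phi_i psi_{j-i}):
  psi_1 = theta_1 + phi_1 = -0.392 + (0.279) = -0.113
Right-hand sides:
  c_0 = sigma^2 (1 + theta_1 psi_1) = 3 * (1 + (-0.392)(-0.113)) = 3 * 1.044296 = 3.132888
  c_1 = sigma^2 theta_1 = 3 * (-0.392) = -1.176
  c_2 = 0
Equations for k = 0, 1, 2 (AR order 2, c_2 = 0):
  (E0) gamma(0) = phi_1 gamma(1) + phi_2 gamma(2) + c_0
  (E1) gamma(1) = phi_1 gamma(0) + phi_2 gamma(1) + c_1
  (E2) gamma(2) = phi_1 gamma(1) + phi_2 gamma(0)
From (E1): gamma(1) = A gamma(0) + B with
  A = phi_1 / (1 - phi_2) = 0.279 / 0.993 = 0.280967,   B = c_1 / (1 - phi_2) = -1.176 / 0.993 = -1.18429.
Insert (E2) into (E0): gamma(0) (1 - phi_2^2) = phi_1 (1 + phi_2) gamma(1) + c_0.
  phi_1 (1 + phi_2) = (0.279)(1.007) = 0.280953,   1 - phi_2^2 = 0.999951.
Replace gamma(1) by A gamma(0) + B and collect gamma(0):
  gamma(0) [0.999951 - (0.280953)(0.280967)] = (0.280953)(-1.18429) + 3.132888
  gamma(0) * 0.921013 = 2.800158
  gamma(0) = 2.800158 / 0.921013 = 3.040304.
  gamma(1) = A gamma(0) + B = (0.280967)(3.040304) + (-1.18429) = -0.330066.
  gamma(2) = phi_1 gamma(1) + phi_2 gamma(0) = (0.279)(-0.330066) + (0.007)(3.040304) = -0.070806.
Therefore gamma(2) = -0.0708 (to 4 decimal places).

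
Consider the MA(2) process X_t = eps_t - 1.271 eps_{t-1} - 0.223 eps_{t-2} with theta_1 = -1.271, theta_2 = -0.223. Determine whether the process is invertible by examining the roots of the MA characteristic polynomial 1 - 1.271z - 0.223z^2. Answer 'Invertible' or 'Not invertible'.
\text{Not invertible}

The MA(q) characteristic polynomial is P(z) = 1 - 1.271z - 0.223z^2.
Invertibility requires all roots to lie outside the unit circle, i.e. |z| > 1 for every root.
Set 1 + (-1.271) z + (-0.223) z^2 = 0, i.e. a z^2 + b z + c = 0 with a = -0.223, b = -1.271, c = 1.
Discriminant D = b^2 - 4ac = (-1.271)^2 - 4*(-0.223)*1 = 1.615441 - (-0.892) = 2.507441.
D >= 0, so the roots are real: z = (-b +/- sqrt(D)) / (2a) = (1.271 +/- 1.58349) / (-0.446).
  z_1 = (1.271 + 1.58349) / (-0.446) = -6.4002,   |z_1| = 6.4002.
  z_2 = (1.271 - 1.58349) / (-0.446) = 0.7007,   |z_2| = 0.7007.
Moduli of all roots: 6.4002, 0.7007.
All moduli strictly greater than 1? No.
Verdict: Not invertible.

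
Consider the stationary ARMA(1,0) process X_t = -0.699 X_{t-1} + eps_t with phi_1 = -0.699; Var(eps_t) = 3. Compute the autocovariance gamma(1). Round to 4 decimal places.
\gamma(1) = -4.1005

Multiply the model equation by X_{t-k} and take expectations. With theta_0 = psi_0 = 1 and psi_j the MA(infinity) weights, this gives
  gamma(k) - sum_i phi_i gamma(k-i) = c_k,
  c_k = sigma^2 * sum_{j=k..q} theta_j psi_{j-k}   (c_k = 0 for k > q),
using gamma(-m) = gamma(m).
Pure AR (q = 0): c_0 = sigma^2 = 3, c_k = 0 for k >= 1.
Equations for k = 0 and k = 1 (AR order 1):
  gamma(0) = phi_1 gamma(1) + c_0
  gamma(1) = phi_1 gamma(0) + c_1
Substituting the second into the first: gamma(0) (1 - phi_1^2) = c_0 + phi_1 c_1, so
  gamma(0) = c_0 / (1 - phi_1^2) = 3 / (1 - (-0.699)^2) = 3 / 0.511399 = 5.866261.
  gamma(1) = phi_1 gamma(0) = (-0.699)(5.866261) = -4.100516.
Therefore gamma(1) = -4.1005 (to 4 decimal places).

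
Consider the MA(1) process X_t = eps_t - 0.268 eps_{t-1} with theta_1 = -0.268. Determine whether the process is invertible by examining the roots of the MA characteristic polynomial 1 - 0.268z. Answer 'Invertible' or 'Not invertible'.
\text{Invertible}

The MA(q) characteristic polynomial is P(z) = 1 - 0.268z.
Invertibility requires all roots to lie outside the unit circle, i.e. |z| > 1 for every root.
This is linear in z: 1 + (-0.268) z = 0  =>  z = -1/(-0.268) = 3.731343,  |z| = 3.731343.
Moduli of all roots: 3.7313.
All moduli strictly greater than 1? Yes.
Verdict: Invertible.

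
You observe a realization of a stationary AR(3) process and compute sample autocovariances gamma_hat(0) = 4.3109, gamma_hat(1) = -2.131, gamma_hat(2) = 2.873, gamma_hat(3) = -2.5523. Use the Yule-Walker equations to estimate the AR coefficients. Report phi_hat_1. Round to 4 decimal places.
\hat\phi_{1} = -0.0350

The Yule-Walker equations for an AR(p) process read, in matrix form,
  Gamma_p phi = r_p,   with   (Gamma_p)_{ij} = gamma(|i - j|),
                       (r_p)_i = gamma(i),   i,j = 1..p.
Substitute the sample gammas (Toeplitz matrix and right-hand side of size 3):
  Gamma_p = [[4.3109, -2.131, 2.873], [-2.131, 4.3109, -2.131], [2.873, -2.131, 4.3109]]
  r_p     = [-2.131, 2.873, -2.5523]
Written out (R1..R3):
  (R1) 4.3109 phi_1 - 2.131 phi_2 + 2.873 phi_3 = -2.131
  (R2) -2.131 phi_1 + 4.3109 phi_2 - 2.131 phi_3 = 2.873
  (R3) 2.873 phi_1 - 2.131 phi_2 + 4.3109 phi_3 = -2.5523
Gaussian elimination:
  R2 <- R2 - (-2.131/4.3109) R1 = R2 - (-0.494328) R1:  3.257486 phi_2 - 0.710795 phi_3 = 1.819586
  R3 <- R3 - (2.873/4.3109) R1 = R3 - (0.66645) R1:  -0.710795 phi_2 + 2.396189 phi_3 = -1.132095
  R3 <- R3 - (-0.710795/3.257486) R2 = R3 - (-0.218203) R2:  2.241091 phi_3 = -0.735055
Back-substitution:
  phi_hat_3 = -0.735055 / 2.241091 = -0.32799
  phi_hat_2 = (1.819586 - (-0.710795)(-0.32799)) / 3.257486 = 0.487018
  phi_hat_1 = (-2.131 - (-2.131)(0.487018) - (2.873)(-0.32799)) / 4.3109 = -0.034993
So phi_hat = [-0.0350, 0.4870, -0.3280].
Therefore phi_hat_1 = -0.0350.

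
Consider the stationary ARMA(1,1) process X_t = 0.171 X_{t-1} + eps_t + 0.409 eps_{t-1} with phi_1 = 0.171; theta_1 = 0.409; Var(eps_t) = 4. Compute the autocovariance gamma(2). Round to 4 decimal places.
\gamma(2) = 0.4373

Multiply the model equation by X_{t-k} and take expectations. With theta_0 = psi_0 = 1 and psi_j the MA(infinity) weights, this gives
  gamma(k) - sum_i phi_i gamma(k-i) = c_k,
  c_k = sigma^2 * sum_{j=k..q} theta_j psi_{j-k}   (c_k = 0 for k > q),
using gamma(-m) = gamma(m).
psi-weights needed (psi_j = theta_j + sum_i phi_i psi_{j-i}):
  psi_1 = theta_1 + phi_1 = 0.409 + (0.171) = 0.58
Right-hand sides:
  c_0 = sigma^2 (1 + theta_1 psi_1) = 4 * (1 + (0.409)(0.58)) = 4 * 1.23722 = 4.94888
  c_1 = sigma^2 theta_1 = 4 * (0.409) = 1.636
  c_2 = 0
Equations for k = 0 and k = 1 (AR order 1):
  gamma(0) = phi_1 gamma(1) + c_0
  gamma(1) = phi_1 gamma(0) + c_1
Substituting the second into the first: gamma(0) (1 - phi_1^2) = c_0 + phi_1 c_1, so
  gamma(0) = (c_0 + phi_1 c_1) / (1 - phi_1^2) = (4.94888 + (0.171)(1.636)) / (1 - (0.171)^2) = 5.228636 / 0.970759 = 5.386132.
  gamma(1) = phi_1 gamma(0) + c_1 = (0.171)(5.386132) + (1.636) = 2.557029.
For k = 2 (> q): gamma(2) = phi_1 gamma(1) = (0.171)(2.557029) = 0.437252.
Therefore gamma(2) = 0.4373 (to 4 decimal places).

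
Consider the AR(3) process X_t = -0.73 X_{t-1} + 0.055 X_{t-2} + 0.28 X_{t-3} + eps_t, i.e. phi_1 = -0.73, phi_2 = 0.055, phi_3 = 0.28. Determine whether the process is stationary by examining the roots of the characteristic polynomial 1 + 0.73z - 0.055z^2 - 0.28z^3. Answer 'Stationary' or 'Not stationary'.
\text{Stationary}

The AR(p) characteristic polynomial is P(z) = 1 + 0.73z - 0.055z^2 - 0.28z^3.
Stationarity requires all roots to lie outside the unit circle, i.e. |z| > 1 for every root.
Degree 3: look for a simple real root z0 first, then factor out (1 - z/z0) and solve the remaining quadratic.
Testing z0 = 2: P(2) = 1 + (0.73)(2) + (-0.055)(2)^2 + (-0.28)(2)^3
  = 1 + (1.46) + (-0.22) + (-2.24) = 0.  So z_0 = 2 is a root, |z_0| = 2.
Divide out the factor (1 - 0.5 z) = (1 - z/z0) (since 1/z0 = 0.5):
  P(z) = (1 - 0.5 z)(1 + (1.23) z + (0.56) z^2)
  [check: z-coef 1.23 - (0.5) = 0.73; z^2-coef 0.56 - (0.5)(1.23) = -0.055; z^3-coef -(0.5)(0.56) = -0.28.]
Remaining roots from the quadratic factor 1 + (1.23) z + (0.56) z^2:
  Set 1 + (1.23) z + (0.56) z^2 = 0, i.e. a z^2 + b z + c = 0 with a = 0.56, b = 1.23, c = 1.
  Discriminant D = b^2 - 4ac = (1.23)^2 - 4*(0.56)*1 = 1.5129 - (2.24) = -0.7271.
  D < 0, so the roots are the complex-conjugate pair z = (-b +/- i sqrt(-D)) / (2a) = -1.0982 +/- 0.7613i.
  For a conjugate pair |z|^2 = z * conj(z) = (product of roots) = c/a = 1/(0.56) = 1.785714, so |z| = sqrt(1.785714) = 1.3363 for both roots.
Moduli of all roots: 2.0000, 1.3363, 1.3363.
All moduli strictly greater than 1? Yes.
Verdict: Stationary.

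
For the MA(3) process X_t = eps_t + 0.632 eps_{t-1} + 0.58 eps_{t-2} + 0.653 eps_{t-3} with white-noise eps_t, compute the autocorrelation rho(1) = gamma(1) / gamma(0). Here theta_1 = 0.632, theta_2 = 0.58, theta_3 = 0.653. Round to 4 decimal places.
\rho(1) = 0.6370

For an MA(q) process with theta_0 = 1, the autocovariance is
  gamma(k) = sigma^2 * sum_{i=0..q-k} theta_i * theta_{i+k},
and rho(k) = gamma(k) / gamma(0). Sigma^2 cancels.
  numerator   = (1)*(0.632) + (0.632)*(0.58) + (0.58)*(0.653) = 1.3773.
  denominator = (1)^2 + (0.632)^2 + (0.58)^2 + (0.653)^2 = 2.162233.
  rho(1) = 1.3773 / 2.162233 = 0.6370.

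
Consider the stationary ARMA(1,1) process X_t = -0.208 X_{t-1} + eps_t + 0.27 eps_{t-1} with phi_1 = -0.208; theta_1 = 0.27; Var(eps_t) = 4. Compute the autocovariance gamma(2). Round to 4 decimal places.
\gamma(2) = -0.0509

Multiply the model equation by X_{t-k} and take expectations. With theta_0 = psi_0 = 1 and psi_j the MA(infinity) weights, this gives
  gamma(k) - sum_i phi_i gamma(k-i) = c_k,
  c_k = sigma^2 * sum_{j=k..q} theta_j psi_{j-k}   (c_k = 0 for k > q),
using gamma(-m) = gamma(m).
psi-weights needed (psi_j = theta_j + sum_i phi_i psi_{j-i}):
  psi_1 = theta_1 + phi_1 = 0.27 + (-0.208) = 0.062
Right-hand sides:
  c_0 = sigma^2 (1 + theta_1 psi_1) = 4 * (1 + (0.27)(0.062)) = 4 * 1.01674 = 4.06696
  c_1 = sigma^2 theta_1 = 4 * (0.27) = 1.08
  c_2 = 0
Equations for k = 0 and k = 1 (AR order 1):
  gamma(0) = phi_1 gamma(1) + c_0
  gamma(1) = phi_1 gamma(0) + c_1
Substituting the second into the first: gamma(0) (1 - phi_1^2) = c_0 + phi_1 c_1, so
  gamma(0) = (c_0 + phi_1 c_1) / (1 - phi_1^2) = (4.06696 + (-0.208)(1.08)) / (1 - (-0.208)^2) = 3.84232 / 0.956736 = 4.016071.
  gamma(1) = phi_1 gamma(0) + c_1 = (-0.208)(4.016071) + (1.08) = 0.244657.
For k = 2 (> q): gamma(2) = phi_1 gamma(1) = (-0.208)(0.244657) = -0.050889.
Therefore gamma(2) = -0.0509 (to 4 decimal places).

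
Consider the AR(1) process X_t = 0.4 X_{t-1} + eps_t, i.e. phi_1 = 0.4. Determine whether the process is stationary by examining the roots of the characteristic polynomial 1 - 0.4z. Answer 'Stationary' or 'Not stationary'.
\text{Stationary}

The AR(p) characteristic polynomial is P(z) = 1 - 0.4z.
Stationarity requires all roots to lie outside the unit circle, i.e. |z| > 1 for every root.
This is linear in z: 1 + (-0.4) z = 0  =>  z = -1/(-0.4) = 2.5,  |z| = 2.5.
Moduli of all roots: 2.5000.
All moduli strictly greater than 1? Yes.
Verdict: Stationary.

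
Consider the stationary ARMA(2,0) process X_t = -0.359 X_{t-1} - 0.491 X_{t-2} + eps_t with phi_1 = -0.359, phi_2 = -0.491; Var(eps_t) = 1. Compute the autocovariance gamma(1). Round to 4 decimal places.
\gamma(1) = -0.3368

Multiply the model equation by X_{t-k} and take expectations. With theta_0 = psi_0 = 1 and psi_j the MA(infinity) weights, this gives
  gamma(k) - sum_i phi_i gamma(k-i) = c_k,
  c_k = sigma^2 * sum_{j=k..q} theta_j psi_{j-k}   (c_k = 0 for k > q),
using gamma(-m) = gamma(m).
Pure AR (q = 0): c_0 = sigma^2 = 1, c_k = 0 for k >= 1.
Equations for k = 0, 1, 2 (AR order 2, c_2 = 0):
  (E0) gamma(0) = phi_1 gamma(1) + phi_2 gamma(2) + c_0
  (E1) gamma(1) = phi_1 gamma(0) + phi_2 gamma(1) + c_1
  (E2) gamma(2) = phi_1 gamma(1) + phi_2 gamma(0)
From (E1): gamma(1) = A gamma(0) + B with
  A = phi_1 / (1 - phi_2) = -0.359 / 1.491 = -0.240778,   B = c_1 / (1 - phi_2) = 0 / 1.491 = 0.
Insert (E2) into (E0): gamma(0) (1 - phi_2^2) = phi_1 (1 + phi_2) gamma(1) + c_0.
  phi_1 (1 + phi_2) = (-0.359)(0.509) = -0.182731,   1 - phi_2^2 = 0.758919.
Replace gamma(1) by A gamma(0) + B and collect gamma(0):
  gamma(0) [0.758919 - (-0.182731)(-0.240778)] = c_0 = 1
  gamma(0) * 0.714921 = 1
  gamma(0) = 1 / 0.714921 = 1.398755.
  gamma(1) = A gamma(0) = (-0.240778)(1.398755) = -0.336789.
Therefore gamma(1) = -0.3368 (to 4 decimal places).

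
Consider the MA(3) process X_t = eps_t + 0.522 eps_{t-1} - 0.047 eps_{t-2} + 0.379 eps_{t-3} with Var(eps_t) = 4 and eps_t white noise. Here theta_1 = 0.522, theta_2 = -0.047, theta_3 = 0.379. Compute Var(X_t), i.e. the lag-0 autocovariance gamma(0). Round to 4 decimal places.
\gamma(0) = 5.6733

For an MA(q) process X_t = eps_t + sum_i theta_i eps_{t-i} with
Var(eps_t) = sigma^2, the variance is
  gamma(0) = sigma^2 * (1 + sum_i theta_i^2).
  sum_i theta_i^2 = (0.522)^2 + (-0.047)^2 + (0.379)^2 = 0.272484 + 0.002209 + 0.143641 = 0.418334.
  gamma(0) = 4 * (1 + 0.418334) = 4 * 1.418334 = 5.673336, which rounds to 5.6733.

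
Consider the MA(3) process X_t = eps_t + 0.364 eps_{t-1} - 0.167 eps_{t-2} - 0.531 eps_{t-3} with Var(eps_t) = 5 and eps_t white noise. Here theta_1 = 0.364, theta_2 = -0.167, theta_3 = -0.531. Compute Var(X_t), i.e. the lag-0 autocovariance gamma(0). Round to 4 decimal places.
\gamma(0) = 7.2117

For an MA(q) process X_t = eps_t + sum_i theta_i eps_{t-i} with
Var(eps_t) = sigma^2, the variance is
  gamma(0) = sigma^2 * (1 + sum_i theta_i^2).
  sum_i theta_i^2 = (0.364)^2 + (-0.167)^2 + (-0.531)^2 = 0.132496 + 0.027889 + 0.281961 = 0.442346.
  gamma(0) = 5 * (1 + 0.442346) = 5 * 1.442346 = 7.21173, which rounds to 7.2117.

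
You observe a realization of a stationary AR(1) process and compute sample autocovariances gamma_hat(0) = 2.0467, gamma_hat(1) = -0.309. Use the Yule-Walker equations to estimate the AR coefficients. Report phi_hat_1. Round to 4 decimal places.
\hat\phi_{1} = -0.1510

The Yule-Walker equations for an AR(p) process read, in matrix form,
  Gamma_p phi = r_p,   with   (Gamma_p)_{ij} = gamma(|i - j|),
                       (r_p)_i = gamma(i),   i,j = 1..p.
Substitute the sample gammas (Toeplitz matrix and right-hand side of size 1):
  Gamma_p = [[2.0467]]
  r_p     = [-0.309]
With p = 1 this is the single equation gamma(0) phi_1 = gamma(1):
  phi_hat_1 = gamma(1) / gamma(0) = -0.309 / 2.0467 = -0.1510.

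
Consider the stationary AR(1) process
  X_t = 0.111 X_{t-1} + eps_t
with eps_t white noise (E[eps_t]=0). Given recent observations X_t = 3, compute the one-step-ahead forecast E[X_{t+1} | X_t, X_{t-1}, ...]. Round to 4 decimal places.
E[X_{t+1} \mid \mathcal F_t] = 0.3330

For an AR(p) model X_t = c + sum_i phi_i X_{t-i} + eps_t, the
one-step-ahead conditional mean is
  E[X_{t+1} | X_t, ...] = c + sum_i phi_i X_{t+1-i}.
Substitute known values:
  E[X_{t+1} | ...] = (0.111) * (3)
                   = 0.3330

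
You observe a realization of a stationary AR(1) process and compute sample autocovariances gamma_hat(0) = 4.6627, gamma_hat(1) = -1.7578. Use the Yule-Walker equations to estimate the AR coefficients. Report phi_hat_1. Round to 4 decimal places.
\hat\phi_{1} = -0.3770

The Yule-Walker equations for an AR(p) process read, in matrix form,
  Gamma_p phi = r_p,   with   (Gamma_p)_{ij} = gamma(|i - j|),
                       (r_p)_i = gamma(i),   i,j = 1..p.
Substitute the sample gammas (Toeplitz matrix and right-hand side of size 1):
  Gamma_p = [[4.6627]]
  r_p     = [-1.7578]
With p = 1 this is the single equation gamma(0) phi_1 = gamma(1):
  phi_hat_1 = gamma(1) / gamma(0) = -1.7578 / 4.6627 = -0.3770.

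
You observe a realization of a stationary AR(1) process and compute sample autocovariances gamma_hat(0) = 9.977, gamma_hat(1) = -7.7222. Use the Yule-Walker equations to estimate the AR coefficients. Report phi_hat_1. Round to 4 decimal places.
\hat\phi_{1} = -0.7740

The Yule-Walker equations for an AR(p) process read, in matrix form,
  Gamma_p phi = r_p,   with   (Gamma_p)_{ij} = gamma(|i - j|),
                       (r_p)_i = gamma(i),   i,j = 1..p.
Substitute the sample gammas (Toeplitz matrix and right-hand side of size 1):
  Gamma_p = [[9.977]]
  r_p     = [-7.7222]
With p = 1 this is the single equation gamma(0) phi_1 = gamma(1):
  phi_hat_1 = gamma(1) / gamma(0) = -7.7222 / 9.977 = -0.7740.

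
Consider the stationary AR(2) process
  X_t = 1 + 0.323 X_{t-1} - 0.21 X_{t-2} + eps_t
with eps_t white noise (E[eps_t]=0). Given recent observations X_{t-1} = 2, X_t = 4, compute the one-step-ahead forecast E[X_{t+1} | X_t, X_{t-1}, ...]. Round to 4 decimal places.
E[X_{t+1} \mid \mathcal F_t] = 1.8720

For an AR(p) model X_t = c + sum_i phi_i X_{t-i} + eps_t, the
one-step-ahead conditional mean is
  E[X_{t+1} | X_t, ...] = c + sum_i phi_i X_{t+1-i}.
Substitute known values:
  E[X_{t+1} | ...] = 1 + (0.323) * (4) + (-0.21) * (2)
                   = 1.8720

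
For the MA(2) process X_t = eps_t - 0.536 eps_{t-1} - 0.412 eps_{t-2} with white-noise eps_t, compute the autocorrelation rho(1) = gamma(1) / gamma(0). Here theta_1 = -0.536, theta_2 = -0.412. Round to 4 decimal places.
\rho(1) = -0.2163

For an MA(q) process with theta_0 = 1, the autocovariance is
  gamma(k) = sigma^2 * sum_{i=0..q-k} theta_i * theta_{i+k},
and rho(k) = gamma(k) / gamma(0). Sigma^2 cancels.
  numerator   = (1)*(-0.536) + (-0.536)*(-0.412) = -0.315168.
  denominator = (1)^2 + (-0.536)^2 + (-0.412)^2 = 1.45704.
  rho(1) = -0.315168 / 1.45704 = -0.2163.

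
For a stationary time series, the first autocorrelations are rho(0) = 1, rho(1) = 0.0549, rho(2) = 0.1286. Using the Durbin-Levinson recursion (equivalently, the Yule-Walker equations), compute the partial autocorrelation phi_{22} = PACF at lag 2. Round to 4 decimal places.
\phi_{22} = 0.1260

The PACF at lag k is phi_{kk}, the last component of the solution
to the Yule-Walker system G_k phi = r_k where
  (G_k)_{ij} = rho(|i - j|), (r_k)_i = rho(i), i,j = 1..k.
Equivalently, Durbin-Levinson gives phi_{kk} iteratively:
  phi_{11} = rho(1)
  phi_{kk} = [rho(k) - sum_{j=1..k-1} phi_{k-1,j} rho(k-j)]
            / [1 - sum_{j=1..k-1} phi_{k-1,j} rho(j)],
  phi_{k,j} = phi_{k-1,j} - phi_{kk} phi_{k-1,k-j},  j = 1..k-1.
Step k = 1:
  phi_11 = rho(1) = 0.0549.
Step k = 2:
  phi_22 = [rho(2) - phi_11 rho(1)] / [1 - phi_11 rho(1)] = [0.1286 - (0.0549)(0.0549)] / [1 - (0.0549)(0.0549)]
         = 0.12558599 / 0.99698599 = 0.126.
Therefore phi_{22} = 0.1260.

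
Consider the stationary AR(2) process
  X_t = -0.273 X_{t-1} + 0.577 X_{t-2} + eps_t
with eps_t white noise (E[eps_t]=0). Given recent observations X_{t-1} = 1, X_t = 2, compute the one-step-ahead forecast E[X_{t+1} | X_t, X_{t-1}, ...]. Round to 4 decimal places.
E[X_{t+1} \mid \mathcal F_t] = 0.0310

For an AR(p) model X_t = c + sum_i phi_i X_{t-i} + eps_t, the
one-step-ahead conditional mean is
  E[X_{t+1} | X_t, ...] = c + sum_i phi_i X_{t+1-i}.
Substitute known values:
  E[X_{t+1} | ...] = (-0.273) * (2) + (0.577) * (1)
                   = 0.0310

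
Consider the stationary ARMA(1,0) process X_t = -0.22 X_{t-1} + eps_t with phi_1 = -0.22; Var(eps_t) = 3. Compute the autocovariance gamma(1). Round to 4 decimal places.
\gamma(1) = -0.6936

Multiply the model equation by X_{t-k} and take expectations. With theta_0 = psi_0 = 1 and psi_j the MA(infinity) weights, this gives
  gamma(k) - sum_i phi_i gamma(k-i) = c_k,
  c_k = sigma^2 * sum_{j=k..q} theta_j psi_{j-k}   (c_k = 0 for k > q),
using gamma(-m) = gamma(m).
Pure AR (q = 0): c_0 = sigma^2 = 3, c_k = 0 for k >= 1.
Equations for k = 0 and k = 1 (AR order 1):
  gamma(0) = phi_1 gamma(1) + c_0
  gamma(1) = phi_1 gamma(0) + c_1
Substituting the second into the first: gamma(0) (1 - phi_1^2) = c_0 + phi_1 c_1, so
  gamma(0) = c_0 / (1 - phi_1^2) = 3 / (1 - (-0.22)^2) = 3 / 0.9516 = 3.152585.
  gamma(1) = phi_1 gamma(0) = (-0.22)(3.152585) = -0.693569.
Therefore gamma(1) = -0.6936 (to 4 decimal places).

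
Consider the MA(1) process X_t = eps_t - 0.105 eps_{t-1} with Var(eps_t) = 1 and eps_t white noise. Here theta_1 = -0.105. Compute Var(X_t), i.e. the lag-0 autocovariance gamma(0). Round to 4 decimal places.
\gamma(0) = 1.0110

For an MA(q) process X_t = eps_t + sum_i theta_i eps_{t-i} with
Var(eps_t) = sigma^2, the variance is
  gamma(0) = sigma^2 * (1 + sum_i theta_i^2).
  sum_i theta_i^2 = (-0.105)^2 = 0.011025.
  gamma(0) = 1 * (1 + 0.011025) = 1 * 1.011025 = 1.011025, which rounds to 1.0110.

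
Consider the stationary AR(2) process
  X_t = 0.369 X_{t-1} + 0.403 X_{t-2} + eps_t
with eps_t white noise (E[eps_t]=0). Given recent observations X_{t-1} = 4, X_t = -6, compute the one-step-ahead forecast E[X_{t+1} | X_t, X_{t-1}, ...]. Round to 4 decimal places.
E[X_{t+1} \mid \mathcal F_t] = -0.6020

For an AR(p) model X_t = c + sum_i phi_i X_{t-i} + eps_t, the
one-step-ahead conditional mean is
  E[X_{t+1} | X_t, ...] = c + sum_i phi_i X_{t+1-i}.
Substitute known values:
  E[X_{t+1} | ...] = (0.369) * (-6) + (0.403) * (4)
                   = -0.6020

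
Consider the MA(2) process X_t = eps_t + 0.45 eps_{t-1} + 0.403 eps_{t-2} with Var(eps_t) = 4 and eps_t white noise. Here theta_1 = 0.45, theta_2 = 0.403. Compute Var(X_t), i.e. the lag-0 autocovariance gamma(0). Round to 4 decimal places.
\gamma(0) = 5.4596

For an MA(q) process X_t = eps_t + sum_i theta_i eps_{t-i} with
Var(eps_t) = sigma^2, the variance is
  gamma(0) = sigma^2 * (1 + sum_i theta_i^2).
  sum_i theta_i^2 = (0.45)^2 + (0.403)^2 = 0.2025 + 0.162409 = 0.364909.
  gamma(0) = 4 * (1 + 0.364909) = 4 * 1.364909 = 5.459636, which rounds to 5.4596.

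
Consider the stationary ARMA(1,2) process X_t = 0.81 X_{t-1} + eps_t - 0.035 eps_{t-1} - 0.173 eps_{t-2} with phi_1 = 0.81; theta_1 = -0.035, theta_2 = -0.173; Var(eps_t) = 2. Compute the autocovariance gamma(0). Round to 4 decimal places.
\gamma(0) = 4.4039

Multiply the model equation by X_{t-k} and take expectations. With theta_0 = psi_0 = 1 and psi_j the MA(infinity) weights, this gives
  gamma(k) - sum_i phi_i gamma(k-i) = c_k,
  c_k = sigma^2 * sum_{j=k..q} theta_j psi_{j-k}   (c_k = 0 for k > q),
using gamma(-m) = gamma(m).
psi-weights needed (psi_j = theta_j + sum_i phi_i psi_{j-i}):
  psi_1 = theta_1 + phi_1 = -0.035 + (0.81) = 0.775
  psi_2 = theta_2 + phi_1 psi_1 = -0.173 + (0.81)(0.775) = 0.45475
Right-hand sides:
  c_0 = sigma^2 (1 + theta_1 psi_1 + theta_2 psi_2) = 2 * (1 + (-0.035)(0.775) + (-0.173)(0.45475)) = 2 * 0.894203 = 1.788407
  c_1 = sigma^2 (theta_1 + theta_2 psi_1) = 2 * (-0.035 + (-0.173)(0.775)) = -0.33815
  c_2 = sigma^2 theta_2 = 2 * (-0.173) = -0.346
Equations for k = 0 and k = 1 (AR order 1):
  gamma(0) = phi_1 gamma(1) + c_0
  gamma(1) = phi_1 gamma(0) + c_1
Substituting the second into the first: gamma(0) (1 - phi_1^2) = c_0 + phi_1 c_1, so
  gamma(0) = (c_0 + phi_1 c_1) / (1 - phi_1^2) = (1.788407 + (0.81)(-0.33815)) / (1 - (0.81)^2) = 1.514505 / 0.3439 = 4.403911.
Therefore gamma(0) = 4.4039 (to 4 decimal places).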